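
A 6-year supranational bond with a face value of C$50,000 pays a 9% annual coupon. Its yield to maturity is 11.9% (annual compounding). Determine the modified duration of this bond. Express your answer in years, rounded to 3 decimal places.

4.298 years

Periodic yield y = 0.119. First find Macaulay duration:
  t   CF        PV=CF/(1+0.119)^t    t·PV
  1     4,500.00     4,021.4477     4,021.4477
  2     4,500.00     3,593.7871     7,187.5741
  3     4,500.00     3,211.6060     9,634.8179
  4     4,500.00     2,870.0679    11,480.2715
  5     4,500.00     2,564.8506    12,824.2532
  6    54,500.00    27,759.7776   166,558.6659
  Σ                 44,021.5369   211,707.0303
P = 44,021.5369; Macaulay duration = 211,707.0303 / 44,021.5369 = 4.80917 years.
Modified duration = D_Mac / (1 + y) = 4.80917 / 1.119 = 4.29774 years.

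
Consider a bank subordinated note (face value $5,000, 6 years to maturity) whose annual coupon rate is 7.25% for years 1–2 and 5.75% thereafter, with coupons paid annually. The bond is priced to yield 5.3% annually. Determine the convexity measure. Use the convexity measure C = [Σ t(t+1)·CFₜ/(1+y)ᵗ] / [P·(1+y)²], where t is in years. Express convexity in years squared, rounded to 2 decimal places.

30.88

With y = 0.053:
  t   CF        PV=CF/(1+0.053)^t    t·PV        t(t+1)·PV
  1       362.50       344.2545       344.2545         688.5090
  2       362.50       326.9274       653.8547       1,961.5642
  3       287.50       246.2367       738.7100       2,954.8401
  4       287.50       233.8430       935.3720       4,676.8599
  5       287.50       222.0731     1,110.3656       6,662.1936
  6     5,287.50     3,878.6461    23,271.8765     162,903.1356
  Σ                  5,251.9807    27,054.4333     179,847.1023
P = 5,251.9807.
Convexity = Σ t(t+1)·PV / [P·(1+y)²] = 179,847.1023 / (5,251.9807 × 1.108809) = 30.88329.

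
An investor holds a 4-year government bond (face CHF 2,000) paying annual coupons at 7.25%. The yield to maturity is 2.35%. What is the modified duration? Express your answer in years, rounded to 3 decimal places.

3.563 years

Periodic yield y = 0.0235. First find Macaulay duration:
  t   CF        PV=CF/(1+0.0235)^t    t·PV
  1       145.00       141.6707       141.6707
  2       145.00       138.4179       276.8358
  3       145.00       135.2398       405.7193
  4     2,145.00     1,954.6811     7,818.7243
  Σ                  2,370.0095     8,642.9502
P = 2,370.0095; Macaulay duration = 8,642.9502 / 2,370.0095 = 3.64680 years.
Modified duration = D_Mac / (1 + y) = 3.64680 / 1.0235 = 3.56307 years.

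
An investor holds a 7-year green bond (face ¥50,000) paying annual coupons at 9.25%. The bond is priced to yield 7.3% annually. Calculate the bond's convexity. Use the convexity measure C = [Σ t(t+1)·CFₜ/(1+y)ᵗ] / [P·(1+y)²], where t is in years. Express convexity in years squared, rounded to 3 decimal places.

With y = 0.073:
  t   CF        PV=CF/(1+0.073)^t    t·PV        t(t+1)·PV
  1     4,625.00     4,310.3448     4,310.3448       8,620.6897
  2     4,625.00     4,017.0968     8,034.1935      24,102.5806
  3     4,625.00     3,743.7994    11,231.3982      44,925.5929
  4     4,625.00     3,489.0954    13,956.3818      69,781.9088
  5     4,625.00     3,251.7199    16,258.5994      97,551.5966
  6     4,625.00     3,030.4938    18,182.9630     127,280.7412
  7    54,625.00    33,357.4924   233,502.4471   1,868,019.5764
  Σ                 55,200.0426   305,476.3279   2,240,282.6862
P = 55,200.0426.
Convexity = Σ t(t+1)·PV / [P·(1+y)²] = 2,240,282.6862 / (55,200.0426 × 1.151329) = 35.25039.

35.250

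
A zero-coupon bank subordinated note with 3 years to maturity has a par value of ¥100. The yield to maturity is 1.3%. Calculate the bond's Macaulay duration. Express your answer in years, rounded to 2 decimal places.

A zero-coupon bond has a single cash flow at maturity, so its Macaulay duration equals its maturity: 3 years.

3.00 years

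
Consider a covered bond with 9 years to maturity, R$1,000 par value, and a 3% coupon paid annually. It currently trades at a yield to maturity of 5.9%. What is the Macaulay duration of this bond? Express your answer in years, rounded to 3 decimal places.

Periodic yield y = 0.059. Discount each cash flow and weight by its year:
  t   CF        PV=CF/(1+0.059)^t    t·PV
  1        30.00        28.3286        28.3286
  2        30.00        26.7503        53.5007
  3        30.00        25.2600        75.7800
  4        30.00        23.8527        95.4108
  5        30.00        22.5238       112.6189
  6        30.00        21.2689       127.6135
  7        30.00        20.0840       140.5878
  8        30.00        18.9650       151.7203
  9     1,030.00       614.8562     5,533.7061
  Σ                    801.8896     6,319.2667
Price P = Σ PV = 801.8896.
Macaulay duration = Σ(t·PV) / P = 6,319.2667 / 801.8896 = 7.88047 years.

7.880 years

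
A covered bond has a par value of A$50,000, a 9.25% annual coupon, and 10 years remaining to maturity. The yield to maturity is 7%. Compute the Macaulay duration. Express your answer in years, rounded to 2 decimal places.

Periodic yield y = 0.07. Discount each cash flow and weight by its year:
  t   CF        PV=CF/(1+0.07)^t    t·PV
  1     4,625.00     4,322.4299     4,322.4299
  2     4,625.00     4,039.6541     8,079.3082
  3     4,625.00     3,775.3777    11,326.1330
  4     4,625.00     3,528.3904    14,113.5614
  5     4,625.00     3,297.5611    16,487.8054
  6     4,625.00     3,081.8328    18,490.9967
  7     4,625.00     2,880.2176    20,161.5229
  8     4,625.00     2,691.7921    21,534.3369
  9     4,625.00     2,515.6936    22,641.2420
  10   54,625.00    27,768.5801   277,685.8008
  Σ                 57,901.5292   414,843.1373
Price P = Σ PV = 57,901.5292.
Macaulay duration = Σ(t·PV) / P = 414,843.1373 / 57,901.5292 = 7.16463 years.

7.16 years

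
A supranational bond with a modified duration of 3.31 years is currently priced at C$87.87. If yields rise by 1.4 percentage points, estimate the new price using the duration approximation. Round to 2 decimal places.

C$83.80

Duration approximation: ΔP/P ≈ -D_mod · Δy = -3.31 × (+0.014) = -0.046340.
New price ≈ 87.87 × (1 - 0.046340) = 83.7981042.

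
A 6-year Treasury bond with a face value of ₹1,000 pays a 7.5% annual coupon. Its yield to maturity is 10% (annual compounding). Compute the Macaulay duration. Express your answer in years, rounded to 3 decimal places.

Periodic yield y = 0.1. Discount each cash flow and weight by its year:
  t   CF        PV=CF/(1+0.1)^t    t·PV
  1        75.00        68.1818        68.1818
  2        75.00        61.9835       123.9669
  3        75.00        56.3486       169.0458
  4        75.00        51.2260       204.9040
  5        75.00        46.5691       232.8455
  6     1,075.00       606.8095     3,640.8568
  Σ                    891.1185     4,439.8010
Price P = Σ PV = 891.1185.
Macaulay duration = Σ(t·PV) / P = 4,439.8010 / 891.1185 = 4.98228 years.

4.982 years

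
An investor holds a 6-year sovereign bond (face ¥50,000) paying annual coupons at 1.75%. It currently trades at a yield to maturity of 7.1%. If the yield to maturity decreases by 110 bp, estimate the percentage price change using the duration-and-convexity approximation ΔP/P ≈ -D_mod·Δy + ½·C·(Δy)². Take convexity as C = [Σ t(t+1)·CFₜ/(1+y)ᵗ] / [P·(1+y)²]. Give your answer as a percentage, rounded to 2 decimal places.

+6.06%

With y = 0.071:
  t   CF        PV=CF/(1+0.071)^t    t·PV        t(t+1)·PV
  1       875.00       816.9935       816.9935       1,633.9869
  2       875.00       762.8324     1,525.6647       4,576.9942
  3       875.00       712.2618     2,136.7853       8,547.1414
  4       875.00       665.0437     2,660.1747      13,300.8736
  5       875.00       620.9558     3,104.7791      18,628.6745
  6    50,875.00    33,710.6865   202,264.1192   1,415,848.8345
  Σ                 37,288.7736   212,508.5165   1,462,536.5050
P = 37,288.7736; D_Mac = 5.69899 yrs; D_mod = 5.32119 yrs; C = 34.19398.
Duration effect: -5.32119 × (-0.011) = +0.058533
Convexity effect: 0.5 × 34.19398 × (-0.011)² = +0.0020687
ΔP/P ≈ +0.058533 + 0.0020687 = +0.060602 = +6.0602%.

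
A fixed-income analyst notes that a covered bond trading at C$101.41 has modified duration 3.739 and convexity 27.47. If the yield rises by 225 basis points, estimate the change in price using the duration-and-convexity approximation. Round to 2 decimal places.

-C$7.83

Duration effect: -D_mod·Δy = -3.739 × (+0.0225) = -0.0841275
Convexity effect: ½·C·(Δy)² = 0.5 × 27.47 × (0.0225)² = +0.00695334375
ΔP/P ≈ -0.0841275 + 0.00695334375 = -0.07717415625
ΔP ≈ 101.41 × (-0.07717415625) = -7.8262311853125.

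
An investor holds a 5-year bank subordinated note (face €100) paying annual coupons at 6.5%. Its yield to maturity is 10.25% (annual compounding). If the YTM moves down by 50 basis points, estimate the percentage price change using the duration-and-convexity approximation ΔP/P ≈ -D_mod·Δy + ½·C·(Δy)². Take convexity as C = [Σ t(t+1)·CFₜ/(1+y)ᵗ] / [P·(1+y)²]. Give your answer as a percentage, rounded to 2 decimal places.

With y = 0.1025:
  t   CF        PV=CF/(1+0.1025)^t    t·PV        t(t+1)·PV
  1         6.50         5.8957         5.8957          11.7914
  2         6.50         5.3476        10.6951          32.0854
  3         6.50         4.8504        14.5512          58.2048
  4         6.50         4.3995        17.5978          87.9891
  5       106.50        65.3818       326.9088       1,961.4528
  Σ                     85.8749       375.6487       2,151.5235
P = 85.8749; D_Mac = 4.37437 yrs; D_mod = 3.96768 yrs; C = 20.61213.
Duration effect: -3.96768 × (-0.005) = +0.019838
Convexity effect: 0.5 × 20.61213 × (-0.005)² = +0.0002577
ΔP/P ≈ +0.019838 + 0.0002577 = +0.020096 = +2.0096%.

+2.01%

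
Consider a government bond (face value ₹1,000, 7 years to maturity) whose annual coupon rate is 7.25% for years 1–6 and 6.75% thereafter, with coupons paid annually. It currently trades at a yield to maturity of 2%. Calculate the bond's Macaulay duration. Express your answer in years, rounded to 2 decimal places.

5.92 years

Periodic yield y = 0.02. Discount each cash flow and weight by its year:
  t   CF        PV=CF/(1+0.02)^t    t·PV
  1        72.50        71.0784        71.0784
  2        72.50        69.6847       139.3695
  3        72.50        68.3184       204.9551
  4        72.50        66.9788       267.9152
  5        72.50        65.6655       328.3274
  6        72.50        64.3779       386.2676
  7     1,067.50       929.3230     6,505.2609
  Σ                  1,335.4267     7,903.1741
Price P = Σ PV = 1,335.4267.
Macaulay duration = Σ(t·PV) / P = 7,903.1741 / 1,335.4267 = 5.91809 years.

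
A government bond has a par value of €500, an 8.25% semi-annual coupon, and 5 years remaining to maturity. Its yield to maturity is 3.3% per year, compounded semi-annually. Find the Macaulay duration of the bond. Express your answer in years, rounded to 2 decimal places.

4.29 years

Periodic yield y = 0.0165. Discount each cash flow and weight by its period:
  t   CF        PV=CF/(1+0.0165)^t    t·PV
  1       20.625        20.2902        20.2902
  2       20.625        19.9609        39.9217
  3       20.625        19.6368        58.9105
  4       20.625        19.3181        77.2724
  5       20.625        19.0045        95.0226
  6       20.625        18.6960       112.1762
  7       20.625        18.3926       128.7479
  8       20.625        18.0940       144.7521
  9       20.625        17.8003       160.2028
  10     520.625       442.0294     4,420.2943
  Σ                    613.2229     5,257.5909
Price P = Σ PV = 613.2229.
Macaulay duration = Σ(t·PV) / P = 5,257.5909 / 613.2229 = 8.57370 half-year periods.
In years: 8.57370 / 2 = 4.28685 years.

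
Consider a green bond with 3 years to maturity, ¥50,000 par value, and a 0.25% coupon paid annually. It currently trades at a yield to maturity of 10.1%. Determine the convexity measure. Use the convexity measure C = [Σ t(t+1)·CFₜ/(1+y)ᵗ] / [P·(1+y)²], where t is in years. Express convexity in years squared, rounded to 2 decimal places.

9.86

With y = 0.101:
  t   CF        PV=CF/(1+0.101)^t    t·PV        t(t+1)·PV
  1       125.00       113.5332       113.5332         227.0663
  2       125.00       103.1182       206.2364         618.7093
  3    50,125.00    37,557.1327   112,671.3981     450,685.5925
  Σ                 37,773.7841   112,991.1677     451,531.3681
P = 37,773.7841.
Convexity = Σ t(t+1)·PV / [P·(1+y)²] = 451,531.3681 / (37,773.7841 × 1.212201) = 9.86104.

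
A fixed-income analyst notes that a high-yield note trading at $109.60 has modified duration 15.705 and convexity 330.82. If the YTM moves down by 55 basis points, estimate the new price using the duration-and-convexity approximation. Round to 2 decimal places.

$119.62

Duration effect: -D_mod·Δy = -15.705 × (-0.0055) = +0.0863775
Convexity effect: ½·C·(Δy)² = 0.5 × 330.82 × (-0.0055)² = +0.0050036525
ΔP/P ≈ +0.0863775 + 0.0050036525 = +0.0913811525
New price ≈ 109.60 × (1 + 0.0913811525) = 119.615374314.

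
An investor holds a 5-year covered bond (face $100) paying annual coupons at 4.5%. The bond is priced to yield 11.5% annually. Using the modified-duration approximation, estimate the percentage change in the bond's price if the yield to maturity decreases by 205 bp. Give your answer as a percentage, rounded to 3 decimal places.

+8.294%

Periodic yield y = 0.115. Modified duration first:
  t   CF        PV=CF/(1+0.115)^t    t·PV
  1         4.50         4.0359         4.0359
  2         4.50         3.6196         7.2392
  3         4.50         3.2463         9.7389
  4         4.50         2.9115        11.6459
  5       104.50        60.6376       303.1880
  Σ                     74.4509       335.8479
P = 74.4509; D_Mac = 4.51100 yrs; D_mod = 4.51100/(1+0.115) = 4.04574 yrs.
ΔP/P ≈ -D_mod · Δy = -4.04574 × (-0.0205) = +0.082938 = +8.2938%.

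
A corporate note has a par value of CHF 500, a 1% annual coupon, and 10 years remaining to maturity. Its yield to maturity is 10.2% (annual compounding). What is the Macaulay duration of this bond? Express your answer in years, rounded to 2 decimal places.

9.27 years

Periodic yield y = 0.102. Discount each cash flow and weight by its year:
  t   CF        PV=CF/(1+0.102)^t    t·PV
  1         5.00         4.5372         4.5372
  2         5.00         4.1172         8.2345
  3         5.00         3.7362        11.2085
  4         5.00         3.3903        13.5614
  5         5.00         3.0765        15.3827
  6         5.00         2.7918        16.7507
  7         5.00         2.5334        17.7336
  8         5.00         2.2989        18.3911
  9         5.00         2.0861        18.7749
  10      505.00       191.1945     1,911.9452
  Σ                    219.7621     2,036.5196
Price P = Σ PV = 219.7621.
Macaulay duration = Σ(t·PV) / P = 2,036.5196 / 219.7621 = 9.26693 years.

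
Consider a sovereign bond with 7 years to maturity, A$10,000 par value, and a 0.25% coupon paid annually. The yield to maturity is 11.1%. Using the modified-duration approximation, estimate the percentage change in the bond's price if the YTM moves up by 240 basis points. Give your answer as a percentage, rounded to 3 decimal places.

Periodic yield y = 0.111. Modified duration first:
  t   CF        PV=CF/(1+0.111)^t    t·PV
  1        25.00        22.5023        22.5023
  2        25.00        20.2541        40.5081
  3        25.00        18.2305        54.6914
  4        25.00        16.4091        65.6363
  5        25.00        14.7696        73.8482
  6        25.00        13.2940        79.7640
  7    10,025.00     4,798.2842    33,587.9895
  Σ                  4,903.7437    33,924.9397
P = 4,903.7437; D_Mac = 6.91817 yrs; D_mod = 6.91817/(1+0.111) = 6.22698 yrs.
ΔP/P ≈ -D_mod · Δy = -6.22698 × (+0.024) = -0.149447 = -14.9447%.

-14.945%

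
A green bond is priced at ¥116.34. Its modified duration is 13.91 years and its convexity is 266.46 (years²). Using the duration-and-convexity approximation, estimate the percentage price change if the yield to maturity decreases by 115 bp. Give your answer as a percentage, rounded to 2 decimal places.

+17.76%

Duration effect: -D_mod·Δy = -13.91 × (-0.0115) = +0.159965
Convexity effect: ½·C·(Δy)² = 0.5 × 266.46 × (-0.0115)² = +0.0176196675
ΔP/P ≈ +0.159965 + 0.0176196675 = +0.1775846675
= +17.75846675%.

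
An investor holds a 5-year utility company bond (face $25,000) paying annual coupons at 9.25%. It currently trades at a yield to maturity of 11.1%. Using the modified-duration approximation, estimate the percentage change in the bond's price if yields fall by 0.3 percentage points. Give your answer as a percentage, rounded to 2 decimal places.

+1.13%

Periodic yield y = 0.111. Modified duration first:
  t   CF        PV=CF/(1+0.111)^t    t·PV
  1     2,312.50     2,081.4581     2,081.4581
  2     2,312.50     1,873.4997     3,746.9994
  3     2,312.50     1,686.3183     5,058.9550
  4     2,312.50     1,517.8383     6,071.3532
  5    27,312.50    16,135.8244    80,679.1221
  Σ                 23,294.9389    97,637.8878
P = 23,294.9389; D_Mac = 4.19138 yrs; D_mod = 4.19138/(1+0.111) = 3.77262 yrs.
ΔP/P ≈ -D_mod · Δy = -3.77262 × (-0.003) = +0.011318 = +1.1318%.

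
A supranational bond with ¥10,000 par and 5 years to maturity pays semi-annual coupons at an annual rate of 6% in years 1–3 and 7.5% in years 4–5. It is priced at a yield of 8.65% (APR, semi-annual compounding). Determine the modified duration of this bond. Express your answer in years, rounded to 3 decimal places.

Periodic yield y = 0.04325. First find Macaulay duration:
  t   CF        PV=CF/(1+0.04325)^t    t·PV
  1       300.00       287.5629       287.5629
  2       300.00       275.6414       551.2828
  3       300.00       264.2142       792.6425
  4       300.00       253.2606     1,013.0425
  5       300.00       242.7612     1,213.8060
  6       300.00       232.6971     1,396.1824
  7       375.00       278.8127     1,951.6887
  8       375.00       267.2539     2,138.0315
  9       375.00       256.1744     2,305.5696
  10   10,375.00     6,793.6657    67,936.6569
  Σ                  9,152.0441    79,586.4658
P = 9,152.0441; Macaulay duration = 79,586.4658 / 9,152.0441 = 8.69603 half-year periods = 4.34802 years.
Modified duration = D_Mac / (1 + y) = 4.34802 / 1.04325 = 4.16776 years.

4.168 years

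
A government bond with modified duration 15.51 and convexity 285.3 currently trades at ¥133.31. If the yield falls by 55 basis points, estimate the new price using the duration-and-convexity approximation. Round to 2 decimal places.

Duration effect: -D_mod·Δy = -15.51 × (-0.0055) = +0.085305
Convexity effect: ½·C·(Δy)² = 0.5 × 285.3 × (-0.0055)² = +0.0043151625
ΔP/P ≈ +0.085305 + 0.0043151625 = +0.0896201625
New price ≈ 133.31 × (1 + 0.0896201625) = 145.257263862875.

¥145.26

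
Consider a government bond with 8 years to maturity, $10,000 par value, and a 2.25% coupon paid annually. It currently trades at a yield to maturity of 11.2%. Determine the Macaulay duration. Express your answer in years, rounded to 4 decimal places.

Periodic yield y = 0.112. Discount each cash flow and weight by its year:
  t   CF        PV=CF/(1+0.112)^t    t·PV
  1       225.00       202.3381       202.3381
  2       225.00       181.9587       363.9175
  3       225.00       163.6320       490.8959
  4       225.00       147.1511       588.6042
  5       225.00       132.3301       661.6504
  6       225.00       119.0019       714.0112
  7       225.00       107.0161       749.1125
  8    10,225.00     4,373.4586    34,987.6687
  Σ                  5,426.8865    38,758.1986
Price P = Σ PV = 5,426.8865.
Macaulay duration = Σ(t·PV) / P = 38,758.1986 / 5,426.8865 = 7.14188 years.

7.1419 years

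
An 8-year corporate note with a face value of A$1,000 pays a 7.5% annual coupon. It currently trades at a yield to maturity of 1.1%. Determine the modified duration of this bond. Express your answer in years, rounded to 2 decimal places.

6.56 years

Periodic yield y = 0.011. First find Macaulay duration:
  t   CF        PV=CF/(1+0.011)^t    t·PV
  1        75.00        74.1840        74.1840
  2        75.00        73.3768       146.7537
  3        75.00        72.5785       217.7354
  4        75.00        71.7888       287.1552
  5        75.00        71.0077       355.0385
  6        75.00        70.2351       421.4107
  7        75.00        69.4709       486.2966
  8     1,075.00       984.9161     7,879.3285
  Σ                  1,487.5579     9,867.9025
P = 1,487.5579; Macaulay duration = 9,867.9025 / 1,487.5579 = 6.63363 years.
Modified duration = D_Mac / (1 + y) = 6.63363 / 1.011 = 6.56145 years.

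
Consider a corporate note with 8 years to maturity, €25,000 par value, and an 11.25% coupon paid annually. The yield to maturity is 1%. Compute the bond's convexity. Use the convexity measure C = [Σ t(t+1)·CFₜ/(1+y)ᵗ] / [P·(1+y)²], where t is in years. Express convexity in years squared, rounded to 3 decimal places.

50.472

With y = 0.01:
  t   CF        PV=CF/(1+0.01)^t    t·PV        t(t+1)·PV
  1     2,812.50     2,784.6535     2,784.6535       5,569.3069
  2     2,812.50     2,757.0826     5,514.1653      16,542.4958
  3     2,812.50     2,729.7848     8,189.3544      32,757.4175
  4     2,812.50     2,702.7572    10,811.0289      54,055.1444
  5     2,812.50     2,675.9972    13,379.9862      80,279.9174
  6     2,812.50     2,649.5022    15,897.0133     111,279.0934
  7     2,812.50     2,623.2695    18,362.8867     146,903.0936
  8    27,812.50    25,684.3771   205,475.0170   1,849,275.1530
  Σ                 44,607.4242   280,414.1053   2,296,661.6221
P = 44,607.4242.
Convexity = Σ t(t+1)·PV / [P·(1+y)²] = 2,296,661.6221 / (44,607.4242 × 1.020100) = 50.47161.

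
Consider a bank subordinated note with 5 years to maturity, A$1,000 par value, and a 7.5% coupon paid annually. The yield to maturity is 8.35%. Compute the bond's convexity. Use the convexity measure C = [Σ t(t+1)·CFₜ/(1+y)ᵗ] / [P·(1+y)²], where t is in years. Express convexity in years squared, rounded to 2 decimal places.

With y = 0.0835:
  t   CF        PV=CF/(1+0.0835)^t    t·PV        t(t+1)·PV
  1        75.00        69.2201        69.2201         138.4402
  2        75.00        63.8857       127.7713         383.3140
  3        75.00        58.9623       176.8869         707.5478
  4        75.00        54.4184       217.6735       1,088.3676
  5     1,075.00       719.8863     3,599.4313      21,596.5879
  Σ                    966.3727     4,190.9832      23,914.2575
P = 966.3727.
Convexity = Σ t(t+1)·PV / [P·(1+y)²] = 23,914.2575 / (966.3727 × 1.173972) = 21.07921.

21.08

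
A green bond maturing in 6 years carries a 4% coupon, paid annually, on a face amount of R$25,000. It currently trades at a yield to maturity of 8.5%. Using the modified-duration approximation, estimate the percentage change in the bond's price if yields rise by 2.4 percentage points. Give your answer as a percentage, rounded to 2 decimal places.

-11.88%

Periodic yield y = 0.085. Modified duration first:
  t   CF        PV=CF/(1+0.085)^t    t·PV
  1     1,000.00       921.6590       921.6590
  2     1,000.00       849.4553     1,698.9106
  3     1,000.00       782.9081     2,348.7243
  4     1,000.00       721.5743     2,886.2971
  5     1,000.00       665.0454     3,325.2271
  6    26,000.00    15,936.5724    95,619.4341
  Σ                 19,877.2144   106,800.2522
P = 19,877.2144; D_Mac = 5.37300 yrs; D_mod = 5.37300/(1+0.085) = 4.95207 yrs.
ΔP/P ≈ -D_mod · Δy = -4.95207 × (+0.024) = -0.118850 = -11.8850%.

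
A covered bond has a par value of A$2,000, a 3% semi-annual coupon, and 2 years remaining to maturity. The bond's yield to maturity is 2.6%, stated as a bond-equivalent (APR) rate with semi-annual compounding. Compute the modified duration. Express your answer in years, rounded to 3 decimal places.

Periodic yield y = 0.013. First find Macaulay duration:
  t   CF        PV=CF/(1+0.013)^t    t·PV
  1        30.00        29.6150        29.6150
  2        30.00        29.2350        58.4699
  3        30.00        28.8598        86.5793
  4     2,030.00     1,927.7835     7,711.1340
  Σ                  2,015.4932     7,885.7982
P = 2,015.4932; Macaulay duration = 7,885.7982 / 2,015.4932 = 3.91259 half-year periods = 1.95629 years.
Modified duration = D_Mac / (1 + y) = 1.95629 / 1.013 = 1.93119 years.

1.931 years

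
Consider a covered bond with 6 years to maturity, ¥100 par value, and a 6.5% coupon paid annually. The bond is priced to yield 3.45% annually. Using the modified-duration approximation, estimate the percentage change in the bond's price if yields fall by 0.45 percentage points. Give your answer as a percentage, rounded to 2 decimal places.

+2.27%

Periodic yield y = 0.0345. Modified duration first:
  t   CF        PV=CF/(1+0.0345)^t    t·PV
  1         6.50         6.2832         6.2832
  2         6.50         6.0737        12.1474
  3         6.50         5.8711        17.6134
  4         6.50         5.6753        22.7013
  5         6.50         5.4861        27.4303
  6       106.50        86.8894       521.3362
  Σ                    116.2788       607.5119
P = 116.2788; D_Mac = 5.22461 yrs; D_mod = 5.22461/(1+0.0345) = 5.05038 yrs.
ΔP/P ≈ -D_mod · Δy = -5.05038 × (-0.0045) = +0.022727 = +2.2727%.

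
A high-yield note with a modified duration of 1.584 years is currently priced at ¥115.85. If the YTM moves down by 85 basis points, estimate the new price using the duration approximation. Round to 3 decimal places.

¥117.410

Duration approximation: ΔP/P ≈ -D_mod · Δy = -1.584 × (-0.0085) = +0.013464.
New price ≈ 115.85 × (1 + 0.013464) = 117.4098044.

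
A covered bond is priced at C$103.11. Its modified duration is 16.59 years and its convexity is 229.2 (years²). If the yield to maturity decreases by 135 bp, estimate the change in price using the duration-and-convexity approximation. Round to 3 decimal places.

+C$25.247

Duration effect: -D_mod·Δy = -16.59 × (-0.0135) = +0.223965
Convexity effect: ½·C·(Δy)² = 0.5 × 229.2 × (-0.0135)² = +0.02088585
ΔP/P ≈ +0.223965 + 0.02088585 = +0.24485085
ΔP ≈ 103.11 × (+0.24485085) = +25.2465711435.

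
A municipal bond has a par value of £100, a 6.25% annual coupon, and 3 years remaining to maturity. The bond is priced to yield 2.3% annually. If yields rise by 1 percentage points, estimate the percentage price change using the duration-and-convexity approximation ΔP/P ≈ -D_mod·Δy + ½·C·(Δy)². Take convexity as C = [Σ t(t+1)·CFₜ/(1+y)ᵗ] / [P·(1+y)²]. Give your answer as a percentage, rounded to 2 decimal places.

-2.72%

With y = 0.023:
  t   CF        PV=CF/(1+0.023)^t    t·PV        t(t+1)·PV
  1         6.25         6.1095         6.1095          12.2190
  2         6.25         5.9721        11.9442          35.8327
  3       106.25        99.2435       297.7305       1,190.9219
  Σ                    111.3251       315.7842       1,238.9736
P = 111.3251; D_Mac = 2.83659 yrs; D_mod = 2.77282 yrs; C = 10.63452.
Duration effect: -2.77282 × (+0.01) = -0.027728
Convexity effect: 0.5 × 10.63452 × (0.01)² = +0.0005317
ΔP/P ≈ -0.027728 + 0.0005317 = -0.027196 = -2.7196%.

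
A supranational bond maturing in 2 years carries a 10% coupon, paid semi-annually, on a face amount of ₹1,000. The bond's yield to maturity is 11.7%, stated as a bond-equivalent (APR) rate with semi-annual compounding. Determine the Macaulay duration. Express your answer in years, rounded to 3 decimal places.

Periodic yield y = 0.0585. Discount each cash flow and weight by its period:
  t   CF        PV=CF/(1+0.0585)^t    t·PV
  1        50.00        47.2367        47.2367
  2        50.00        44.6260        89.2521
  3        50.00        42.1597       126.4791
  4     1,050.00       836.4228     3,345.6911
  Σ                    970.4452     3,608.6589
Price P = Σ PV = 970.4452.
Macaulay duration = Σ(t·PV) / P = 3,608.6589 / 970.4452 = 3.71856 half-year periods.
In years: 3.71856 / 2 = 1.85928 years.

1.859 years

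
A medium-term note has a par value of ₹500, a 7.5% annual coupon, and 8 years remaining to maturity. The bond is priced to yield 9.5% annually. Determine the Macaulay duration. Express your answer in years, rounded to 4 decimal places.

6.1839 years

Periodic yield y = 0.095. Discount each cash flow and weight by its year:
  t   CF        PV=CF/(1+0.095)^t    t·PV
  1        37.50        34.2466        34.2466
  2        37.50        31.2754        62.5508
  3        37.50        28.5620        85.6861
  4        37.50        26.0840       104.3361
  5        37.50        23.8210       119.1052
  6        37.50        21.7544       130.5262
  7        37.50        19.8670       139.0690
  8       537.50       260.0552     2,080.4415
  Σ                    445.6656     2,755.9615
Price P = Σ PV = 445.6656.
Macaulay duration = Σ(t·PV) / P = 2,755.9615 / 445.6656 = 6.18392 years.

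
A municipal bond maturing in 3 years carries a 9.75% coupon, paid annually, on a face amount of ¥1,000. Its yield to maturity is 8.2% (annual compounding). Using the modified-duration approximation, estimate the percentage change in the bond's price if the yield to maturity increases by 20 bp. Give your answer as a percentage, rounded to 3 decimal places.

Periodic yield y = 0.082. Modified duration first:
  t   CF        PV=CF/(1+0.082)^t    t·PV
  1        97.50        90.1109        90.1109
  2        97.50        83.2818       166.5636
  3     1,097.50       866.4086     2,599.2258
  Σ                  1,039.8013     2,855.9003
P = 1,039.8013; D_Mac = 2.74658 yrs; D_mod = 2.74658/(1+0.082) = 2.53843 yrs.
ΔP/P ≈ -D_mod · Δy = -2.53843 × (+0.002) = -0.005077 = -0.5077%.

-0.508%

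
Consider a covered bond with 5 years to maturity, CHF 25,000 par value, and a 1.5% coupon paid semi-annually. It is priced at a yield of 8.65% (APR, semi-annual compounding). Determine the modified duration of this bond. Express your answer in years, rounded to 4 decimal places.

Periodic yield y = 0.04325. First find Macaulay duration:
  t   CF        PV=CF/(1+0.04325)^t    t·PV
  1       187.50       179.7268       179.7268
  2       187.50       172.2759       344.5518
  3       187.50       165.1338       495.4015
  4       187.50       158.2879       633.1516
  5       187.50       151.7258       758.6288
  6       187.50       145.4357       872.6140
  7       187.50       139.4063       975.8444
  8       187.50       133.6270     1,069.0158
  9       187.50       128.0872     1,152.7848
  10   25,187.50    16,493.0559   164,930.5585
  Σ                 17,866.7622   171,412.2779
P = 17,866.7622; Macaulay duration = 171,412.2779 / 17,866.7622 = 9.59392 half-year periods = 4.79696 years.
Modified duration = D_Mac / (1 + y) = 4.79696 / 1.04325 = 4.59809 years.

4.5981 years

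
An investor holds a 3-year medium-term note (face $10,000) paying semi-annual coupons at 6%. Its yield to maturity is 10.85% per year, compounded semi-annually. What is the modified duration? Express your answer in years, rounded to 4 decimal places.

Periodic yield y = 0.05425. First find Macaulay duration:
  t   CF        PV=CF/(1+0.05425)^t    t·PV
  1       300.00       284.5625       284.5625
  2       300.00       269.9194       539.8387
  3       300.00       256.0297       768.0892
  4       300.00       242.8549       971.4195
  5       300.00       230.3580     1,151.7898
  6    10,300.00     7,501.9742    45,011.8452
  Σ                  8,785.6986    48,727.5449
P = 8,785.6986; Macaulay duration = 48,727.5449 / 8,785.6986 = 5.54623 half-year periods = 2.77312 years.
Modified duration = D_Mac / (1 + y) = 2.77312 / 1.05425 = 2.63042 years.

2.6304 years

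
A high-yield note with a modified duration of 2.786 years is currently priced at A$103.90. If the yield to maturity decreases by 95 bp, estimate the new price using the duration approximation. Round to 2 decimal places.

A$106.65

Duration approximation: ΔP/P ≈ -D_mod · Δy = -2.786 × (-0.0095) = +0.026467.
New price ≈ 103.90 × (1 + 0.026467) = 106.6499213.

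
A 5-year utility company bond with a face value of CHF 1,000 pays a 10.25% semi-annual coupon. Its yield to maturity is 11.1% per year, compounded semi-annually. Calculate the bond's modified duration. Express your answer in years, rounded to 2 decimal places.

3.80 years

Periodic yield y = 0.0555. First find Macaulay duration:
  t   CF        PV=CF/(1+0.0555)^t    t·PV
  1        51.25        48.5552        48.5552
  2        51.25        46.0021        92.0041
  3        51.25        43.5832       130.7496
  4        51.25        41.2915       165.1661
  5        51.25        39.1203       195.6017
  6        51.25        37.0633       222.3800
  7        51.25        35.1145       245.8013
  8        51.25        33.2681       266.1448
  9        51.25        31.5188       283.6692
  10    1,051.25       612.5247     6,125.2474
  Σ                    968.0418     7,775.3195
P = 968.0418; Macaulay duration = 7,775.3195 / 968.0418 = 8.03201 half-year periods = 4.01600 years.
Modified duration = D_Mac / (1 + y) = 4.01600 / 1.0555 = 3.80484 years.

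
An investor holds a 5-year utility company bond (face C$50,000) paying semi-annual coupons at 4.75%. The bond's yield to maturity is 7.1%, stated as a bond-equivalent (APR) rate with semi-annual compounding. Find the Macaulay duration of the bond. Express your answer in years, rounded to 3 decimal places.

4.477 years

Periodic yield y = 0.0355. Discount each cash flow and weight by its period:
  t   CF        PV=CF/(1+0.0355)^t    t·PV
  1     1,187.50     1,146.7890     1,146.7890
  2     1,187.50     1,107.4737     2,214.9474
  3     1,187.50     1,069.5062     3,208.5186
  4     1,187.50     1,032.8404     4,131.3615
  5     1,187.50       997.4316     4,987.1578
  6     1,187.50       963.2367     5,779.4199
  7     1,187.50       930.2141     6,511.4984
  8     1,187.50       898.3236     7,186.5885
  9     1,187.50       867.5264     7,807.7374
  10   51,187.50    36,112.9434   361,129.4337
  Σ                 45,126.2848   404,103.4521
Price P = Σ PV = 45,126.2848.
Macaulay duration = Σ(t·PV) / P = 404,103.4521 / 45,126.2848 = 8.95495 half-year periods.
In years: 8.95495 / 2 = 4.47747 years.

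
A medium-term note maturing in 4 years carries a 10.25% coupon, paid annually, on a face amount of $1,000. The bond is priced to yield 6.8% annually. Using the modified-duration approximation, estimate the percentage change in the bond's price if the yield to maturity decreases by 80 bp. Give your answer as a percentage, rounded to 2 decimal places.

Periodic yield y = 0.068. Modified duration first:
  t   CF        PV=CF/(1+0.068)^t    t·PV
  1       102.50        95.9738        95.9738
  2       102.50        89.8631       179.7262
  3       102.50        84.1415       252.4244
  4     1,102.50       847.4100     3,389.6400
  Σ                  1,117.3884     3,917.7644
P = 1,117.3884; D_Mac = 3.50618 yrs; D_mod = 3.50618/(1+0.068) = 3.28294 yrs.
ΔP/P ≈ -D_mod · Δy = -3.28294 × (-0.008) = +0.026264 = +2.6264%.

+2.63%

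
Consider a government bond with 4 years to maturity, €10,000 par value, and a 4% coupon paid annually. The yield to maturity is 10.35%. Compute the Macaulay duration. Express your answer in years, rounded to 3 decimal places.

3.745 years

Periodic yield y = 0.1035. Discount each cash flow and weight by its year:
  t   CF        PV=CF/(1+0.1035)^t    t·PV
  1       400.00       362.4830       362.4830
  2       400.00       328.4848       656.9697
  3       400.00       297.6754       893.0263
  4    10,400.00     7,013.6484    28,054.5935
  Σ                  8,002.2916    29,967.0725
Price P = Σ PV = 8,002.2916.
Macaulay duration = Σ(t·PV) / P = 29,967.0725 / 8,002.2916 = 3.74481 years.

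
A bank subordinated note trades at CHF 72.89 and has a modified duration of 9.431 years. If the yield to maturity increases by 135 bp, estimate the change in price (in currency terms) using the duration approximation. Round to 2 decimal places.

Duration approximation: ΔP/P ≈ -D_mod · Δy = -9.431 × (+0.0135) = -0.1273185.
ΔP ≈ 72.89 × (-0.1273185) = -9.280245465.

-CHF 9.28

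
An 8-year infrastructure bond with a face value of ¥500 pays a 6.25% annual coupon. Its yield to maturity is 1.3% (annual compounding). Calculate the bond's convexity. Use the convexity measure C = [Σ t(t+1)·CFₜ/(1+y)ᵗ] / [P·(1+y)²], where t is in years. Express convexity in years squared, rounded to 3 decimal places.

55.876

With y = 0.013:
  t   CF        PV=CF/(1+0.013)^t    t·PV        t(t+1)·PV
  1        31.25        30.8490        30.8490          61.6979
  2        31.25        30.4531        60.9061         182.7184
  3        31.25        30.0623        90.1868         360.7472
  4        31.25        29.6765       118.7059         593.5294
  5        31.25        29.2956       146.4781         878.8688
  6        31.25        28.9197       173.5180       1,214.6262
  7        31.25        28.5485       199.8398       1,598.7182
  8       531.25       479.0969     3,832.7754      34,494.9783
  Σ                    686.9015     4,653.2591      39,385.8845
P = 686.9015.
Convexity = Σ t(t+1)·PV / [P·(1+y)²] = 39,385.8845 / (686.9015 × 1.026169) = 55.87625.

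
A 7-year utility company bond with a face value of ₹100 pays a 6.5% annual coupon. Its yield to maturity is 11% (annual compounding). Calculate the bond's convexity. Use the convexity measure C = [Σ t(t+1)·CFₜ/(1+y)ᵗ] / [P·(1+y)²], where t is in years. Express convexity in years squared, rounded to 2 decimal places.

34.20

With y = 0.11:
  t   CF        PV=CF/(1+0.11)^t    t·PV        t(t+1)·PV
  1         6.50         5.8559         5.8559          11.7117
  2         6.50         5.2755        10.5511          31.6533
  3         6.50         4.7527        14.2582          57.0329
  4         6.50         4.2818        17.1270          85.6350
  5         6.50         3.8574        19.2872         115.7230
  6         6.50         3.4752        20.8510         145.9569
  7       106.50        51.2966       359.0763       2,872.6108
  Σ                     78.7951       447.0067       3,320.3237
P = 78.7951.
Convexity = Σ t(t+1)·PV / [P·(1+y)²] = 3,320.3237 / (78.7951 × 1.232100) = 34.20071.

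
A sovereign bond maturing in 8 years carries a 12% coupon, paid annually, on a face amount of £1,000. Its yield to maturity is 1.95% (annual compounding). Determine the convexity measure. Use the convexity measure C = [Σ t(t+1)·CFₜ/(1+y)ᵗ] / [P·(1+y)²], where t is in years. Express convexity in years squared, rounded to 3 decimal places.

48.295

With y = 0.0195:
  t   CF        PV=CF/(1+0.0195)^t    t·PV        t(t+1)·PV
  1       120.00       117.7048       117.7048         235.4095
  2       120.00       115.4534       230.9068         692.7205
  3       120.00       113.2451       339.7354       1,358.9416
  4       120.00       111.0791       444.3164       2,221.5819
  5       120.00       108.9545       544.7724       3,268.6344
  6       120.00       106.8705       641.2230       4,488.5612
  7       120.00       104.8264       733.7847       5,870.2779
  8     1,120.00       959.6662     7,677.3293      69,095.9637
  Σ                  1,737.7999    10,729.7728      87,232.0907
P = 1,737.7999.
Convexity = Σ t(t+1)·PV / [P·(1+y)²] = 87,232.0907 / (1,737.7999 × 1.039380) = 48.29499.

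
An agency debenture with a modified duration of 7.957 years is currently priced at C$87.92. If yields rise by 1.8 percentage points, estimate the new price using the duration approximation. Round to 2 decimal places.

C$75.33

Duration approximation: ΔP/P ≈ -D_mod · Δy = -7.957 × (+0.018) = -0.143226.
New price ≈ 87.92 × (1 - 0.143226) = 75.32757008.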